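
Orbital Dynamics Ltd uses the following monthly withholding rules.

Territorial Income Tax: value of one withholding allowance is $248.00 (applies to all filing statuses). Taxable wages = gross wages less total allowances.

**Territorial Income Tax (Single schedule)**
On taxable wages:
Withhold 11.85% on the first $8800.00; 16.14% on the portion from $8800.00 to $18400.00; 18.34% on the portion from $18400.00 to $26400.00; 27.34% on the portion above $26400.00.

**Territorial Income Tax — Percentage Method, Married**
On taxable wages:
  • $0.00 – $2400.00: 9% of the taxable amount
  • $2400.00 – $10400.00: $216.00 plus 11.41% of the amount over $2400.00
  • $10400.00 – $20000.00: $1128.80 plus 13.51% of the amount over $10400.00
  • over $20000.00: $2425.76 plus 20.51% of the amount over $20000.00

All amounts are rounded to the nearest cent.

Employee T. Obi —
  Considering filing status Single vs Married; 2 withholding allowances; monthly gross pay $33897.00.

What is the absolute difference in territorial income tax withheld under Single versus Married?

Territorial Income Tax (Single): taxable = $33897.00 − 2×$248.00 = $33401.00
  $4059.44 + 27.34% × ($33401.00 − $26400.00) = $4059.44 + 27.34% × $7001.00 = $5973.51
Territorial Income Tax (Married): taxable = $33897.00 − 2×$248.00 = $33401.00
  $2425.76 + 20.51% × ($33401.00 − $20000.00) = $2425.76 + 20.51% × $13401.00 = $5174.31
Difference: |$5973.51 − $5174.31| = $799.20 (higher under Single)

$799.20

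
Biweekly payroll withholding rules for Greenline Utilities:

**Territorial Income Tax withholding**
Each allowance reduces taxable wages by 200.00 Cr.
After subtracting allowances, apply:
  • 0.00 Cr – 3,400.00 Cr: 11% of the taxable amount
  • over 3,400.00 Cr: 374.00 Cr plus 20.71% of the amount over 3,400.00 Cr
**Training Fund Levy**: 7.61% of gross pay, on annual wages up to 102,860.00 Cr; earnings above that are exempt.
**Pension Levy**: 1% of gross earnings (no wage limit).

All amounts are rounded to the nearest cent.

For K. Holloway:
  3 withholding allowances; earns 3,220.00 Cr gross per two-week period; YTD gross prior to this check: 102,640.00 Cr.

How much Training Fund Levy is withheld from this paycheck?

Training Fund Levy: cap 102,860.00 Cr − YTD 102,640.00 Cr = 220.00 Cr subject; 7.61% × 220.00 Cr = 16.74 Cr

16.74 Cr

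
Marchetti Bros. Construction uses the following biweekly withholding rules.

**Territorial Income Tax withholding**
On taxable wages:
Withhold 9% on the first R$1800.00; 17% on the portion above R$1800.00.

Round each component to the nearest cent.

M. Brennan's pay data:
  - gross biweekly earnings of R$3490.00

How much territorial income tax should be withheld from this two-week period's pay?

R$449.30

Territorial Income Tax: taxable = R$3490.00
  R$162.00 + 17% × (R$3490.00 − R$1800.00) = R$162.00 + 17% × R$1690.00 = R$449.30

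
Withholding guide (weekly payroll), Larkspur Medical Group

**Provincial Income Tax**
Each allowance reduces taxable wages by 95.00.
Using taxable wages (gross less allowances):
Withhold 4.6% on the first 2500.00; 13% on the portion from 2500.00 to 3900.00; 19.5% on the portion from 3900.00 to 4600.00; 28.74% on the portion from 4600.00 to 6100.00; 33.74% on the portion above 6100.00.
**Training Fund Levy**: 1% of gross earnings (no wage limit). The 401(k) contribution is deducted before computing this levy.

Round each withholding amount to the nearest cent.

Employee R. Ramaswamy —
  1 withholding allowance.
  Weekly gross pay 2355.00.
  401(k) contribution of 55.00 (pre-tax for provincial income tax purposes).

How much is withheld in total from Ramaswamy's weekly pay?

Provincial Income Tax: taxable = 2355.00 − 55.00 − 1×95.00 = 2205.00
  4.6% × 2205.00 = 101.43
Training Fund Levy: 1% × 2300.00 = 23.00
Total: 101.43 + 23.00 = 124.43

124.43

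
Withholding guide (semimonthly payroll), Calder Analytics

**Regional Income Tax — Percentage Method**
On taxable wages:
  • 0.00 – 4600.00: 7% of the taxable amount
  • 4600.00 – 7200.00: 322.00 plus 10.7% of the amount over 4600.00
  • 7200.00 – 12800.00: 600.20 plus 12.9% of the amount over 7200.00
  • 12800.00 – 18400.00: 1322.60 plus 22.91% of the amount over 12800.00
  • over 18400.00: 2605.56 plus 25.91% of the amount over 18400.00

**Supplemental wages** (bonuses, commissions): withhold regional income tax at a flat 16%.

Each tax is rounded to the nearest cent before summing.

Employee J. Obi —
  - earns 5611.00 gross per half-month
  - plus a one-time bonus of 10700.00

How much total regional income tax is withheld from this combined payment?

2142.18

Regional Income Tax: taxable = 5611.00
  322.00 + 10.7% × (5611.00 − 4600.00) = 322.00 + 10.7% × 1011.00 = 430.18
Supplemental (16% flat on bonus): 16% × 10700.00 = 1712.00
Total regional income tax: 430.18 + 1712.00 = 2142.18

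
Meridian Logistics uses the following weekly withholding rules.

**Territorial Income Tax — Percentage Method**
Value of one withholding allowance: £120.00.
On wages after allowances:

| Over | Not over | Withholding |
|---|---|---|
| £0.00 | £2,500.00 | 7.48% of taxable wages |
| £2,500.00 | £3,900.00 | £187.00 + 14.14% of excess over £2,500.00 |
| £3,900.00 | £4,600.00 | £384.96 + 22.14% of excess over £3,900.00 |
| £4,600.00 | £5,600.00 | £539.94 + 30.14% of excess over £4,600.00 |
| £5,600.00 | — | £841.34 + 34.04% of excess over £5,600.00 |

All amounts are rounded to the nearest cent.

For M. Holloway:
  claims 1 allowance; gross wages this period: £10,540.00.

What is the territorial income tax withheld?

£2,482.07

Territorial Income Tax: taxable = £10,540.00 − 1×£120.00 = £10,420.00
  £841.34 + 34.04% × (£10,420.00 − £5,600.00) = £841.34 + 34.04% × £4,820.00 = £2,482.07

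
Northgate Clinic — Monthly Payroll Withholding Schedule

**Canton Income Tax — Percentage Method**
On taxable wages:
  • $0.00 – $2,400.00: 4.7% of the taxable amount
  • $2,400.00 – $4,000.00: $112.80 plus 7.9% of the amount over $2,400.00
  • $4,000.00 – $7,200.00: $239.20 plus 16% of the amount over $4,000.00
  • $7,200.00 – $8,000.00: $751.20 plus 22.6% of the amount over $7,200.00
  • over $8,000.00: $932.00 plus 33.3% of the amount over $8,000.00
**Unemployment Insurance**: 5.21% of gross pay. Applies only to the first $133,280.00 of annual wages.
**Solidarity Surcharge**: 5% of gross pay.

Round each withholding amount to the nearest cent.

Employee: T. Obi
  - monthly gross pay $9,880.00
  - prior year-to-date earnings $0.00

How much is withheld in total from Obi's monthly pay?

Canton Income Tax: taxable = $9,880.00
  $932.00 + 33.3% × ($9,880.00 − $8,000.00) = $932.00 + 33.3% × $1,880.00 = $1,558.04
Unemployment Insurance: 5.21% × $9,880.00 = $514.75
Solidarity Surcharge: 5% × $9,880.00 = $494.00
Total: $1,558.04 + $514.75 + $494.00 = $2,566.79

$2,566.79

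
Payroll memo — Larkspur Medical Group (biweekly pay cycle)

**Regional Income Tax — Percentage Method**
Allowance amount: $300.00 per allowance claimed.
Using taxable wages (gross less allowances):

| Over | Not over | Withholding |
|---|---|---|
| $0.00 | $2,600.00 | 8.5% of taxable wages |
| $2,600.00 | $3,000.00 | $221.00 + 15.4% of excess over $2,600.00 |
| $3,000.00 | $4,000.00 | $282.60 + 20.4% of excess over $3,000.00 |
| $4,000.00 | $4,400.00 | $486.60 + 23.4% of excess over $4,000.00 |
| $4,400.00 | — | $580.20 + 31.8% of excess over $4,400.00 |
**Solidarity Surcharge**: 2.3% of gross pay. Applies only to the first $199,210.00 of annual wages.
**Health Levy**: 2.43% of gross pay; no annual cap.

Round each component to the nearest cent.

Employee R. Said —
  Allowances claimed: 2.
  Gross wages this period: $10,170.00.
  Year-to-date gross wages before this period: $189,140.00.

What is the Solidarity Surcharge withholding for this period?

Solidarity Surcharge: cap $199,210.00 − YTD $189,140.00 = $10,070.00 subject; 2.3% × $10,070.00 = $231.61

$231.61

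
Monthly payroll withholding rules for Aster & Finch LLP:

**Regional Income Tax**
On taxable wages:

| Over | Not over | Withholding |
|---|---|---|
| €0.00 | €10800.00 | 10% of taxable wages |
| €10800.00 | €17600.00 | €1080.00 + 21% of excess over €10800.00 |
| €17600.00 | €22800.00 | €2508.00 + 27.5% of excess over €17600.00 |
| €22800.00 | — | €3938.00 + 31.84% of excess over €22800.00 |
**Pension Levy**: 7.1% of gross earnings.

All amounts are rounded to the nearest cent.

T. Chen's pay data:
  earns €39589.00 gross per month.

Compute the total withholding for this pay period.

€12094.44

Regional Income Tax: taxable = €39589.00
  €3938.00 + 31.84% × (€39589.00 − €22800.00) = €3938.00 + 31.84% × €16789.00 = €9283.62
Pension Levy: 7.1% × €39589.00 = €2810.82
Total: €9283.62 + €2810.82 = €12094.44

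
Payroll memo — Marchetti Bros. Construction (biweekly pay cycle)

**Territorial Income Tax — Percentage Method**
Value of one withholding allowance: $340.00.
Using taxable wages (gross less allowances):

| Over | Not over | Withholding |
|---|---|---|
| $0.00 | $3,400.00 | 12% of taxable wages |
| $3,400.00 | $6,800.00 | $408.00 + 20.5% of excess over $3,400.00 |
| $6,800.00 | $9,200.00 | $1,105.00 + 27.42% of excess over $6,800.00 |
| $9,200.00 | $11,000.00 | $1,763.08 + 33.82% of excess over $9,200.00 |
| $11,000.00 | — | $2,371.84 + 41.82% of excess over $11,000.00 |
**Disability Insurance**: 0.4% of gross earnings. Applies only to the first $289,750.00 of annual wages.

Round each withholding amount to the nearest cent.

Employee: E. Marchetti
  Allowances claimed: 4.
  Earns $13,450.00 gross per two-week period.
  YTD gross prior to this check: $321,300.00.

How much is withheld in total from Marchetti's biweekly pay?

$2,827.68

Territorial Income Tax: taxable = $13,450.00 − 4×$340.00 = $12,090.00
  $2,371.84 + 41.82% × ($12,090.00 − $11,000.00) = $2,371.84 + 41.82% × $1,090.00 = $2,827.68
Disability Insurance: YTD $321,300.00 ≥ cap $289,750.00 → $0.00
Total: $2,827.68 + $0.00 = $2,827.68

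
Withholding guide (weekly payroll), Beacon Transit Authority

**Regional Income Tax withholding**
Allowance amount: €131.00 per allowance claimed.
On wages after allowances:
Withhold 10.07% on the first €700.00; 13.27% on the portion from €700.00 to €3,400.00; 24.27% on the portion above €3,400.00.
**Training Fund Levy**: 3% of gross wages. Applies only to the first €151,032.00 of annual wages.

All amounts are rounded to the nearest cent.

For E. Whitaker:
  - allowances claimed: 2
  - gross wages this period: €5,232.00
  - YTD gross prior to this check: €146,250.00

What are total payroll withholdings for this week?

Regional Income Tax: taxable = €5,232.00 − 2×€131.00 = €4,970.00
  €428.78 + 24.27% × (€4,970.00 − €3,400.00) = €428.78 + 24.27% × €1,570.00 = €809.82
Training Fund Levy: cap €151,032.00 − YTD €146,250.00 = €4,782.00 subject; 3% × €4,782.00 = €143.46
Total: €809.82 + €143.46 = €953.28

€953.28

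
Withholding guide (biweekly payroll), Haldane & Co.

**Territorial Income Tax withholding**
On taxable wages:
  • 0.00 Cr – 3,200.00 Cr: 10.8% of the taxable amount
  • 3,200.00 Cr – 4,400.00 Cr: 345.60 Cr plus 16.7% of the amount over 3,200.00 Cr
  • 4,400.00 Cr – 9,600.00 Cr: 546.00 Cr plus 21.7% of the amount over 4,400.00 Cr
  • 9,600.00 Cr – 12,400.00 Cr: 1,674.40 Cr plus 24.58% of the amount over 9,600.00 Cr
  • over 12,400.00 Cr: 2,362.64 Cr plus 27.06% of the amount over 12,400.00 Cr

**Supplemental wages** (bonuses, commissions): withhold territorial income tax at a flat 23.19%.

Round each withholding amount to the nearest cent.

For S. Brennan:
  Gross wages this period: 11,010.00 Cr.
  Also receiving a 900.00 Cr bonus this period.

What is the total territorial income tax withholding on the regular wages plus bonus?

Territorial Income Tax: taxable = 11,010.00 Cr
  1,674.40 Cr + 24.58% × (11,010.00 Cr − 9,600.00 Cr) = 1,674.40 Cr + 24.58% × 1,410.00 Cr = 2,020.98 Cr
Supplemental (23.19% flat on bonus): 23.19% × 900.00 Cr = 208.71 Cr
Total territorial income tax: 2,020.98 Cr + 208.71 Cr = 2,229.69 Cr

2,229.69 Cr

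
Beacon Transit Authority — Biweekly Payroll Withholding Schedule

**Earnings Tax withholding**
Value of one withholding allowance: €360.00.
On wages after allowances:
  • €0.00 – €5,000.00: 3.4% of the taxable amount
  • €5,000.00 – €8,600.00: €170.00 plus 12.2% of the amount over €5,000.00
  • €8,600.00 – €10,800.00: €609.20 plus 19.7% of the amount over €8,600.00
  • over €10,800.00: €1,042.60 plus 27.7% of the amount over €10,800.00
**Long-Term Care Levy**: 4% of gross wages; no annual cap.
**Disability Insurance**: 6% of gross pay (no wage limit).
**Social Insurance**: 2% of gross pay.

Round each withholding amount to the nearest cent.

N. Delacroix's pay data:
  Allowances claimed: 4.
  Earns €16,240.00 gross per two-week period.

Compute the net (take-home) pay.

Earnings Tax: taxable = €16,240.00 − 4×€360.00 = €14,800.00
  €1,042.60 + 27.7% × (€14,800.00 − €10,800.00) = €1,042.60 + 27.7% × €4,000.00 = €2,150.60
Long-Term Care Levy: 4% × €16,240.00 = €649.60
Disability Insurance: 6% × €16,240.00 = €974.40
Social Insurance: 2% × €16,240.00 = €324.80
Total withheld: €2,150.60 + €649.60 + €974.40 + €324.80 = €4,099.40
Net pay: €16,240.00 − €4,099.40 = €12,140.60

€12,140.60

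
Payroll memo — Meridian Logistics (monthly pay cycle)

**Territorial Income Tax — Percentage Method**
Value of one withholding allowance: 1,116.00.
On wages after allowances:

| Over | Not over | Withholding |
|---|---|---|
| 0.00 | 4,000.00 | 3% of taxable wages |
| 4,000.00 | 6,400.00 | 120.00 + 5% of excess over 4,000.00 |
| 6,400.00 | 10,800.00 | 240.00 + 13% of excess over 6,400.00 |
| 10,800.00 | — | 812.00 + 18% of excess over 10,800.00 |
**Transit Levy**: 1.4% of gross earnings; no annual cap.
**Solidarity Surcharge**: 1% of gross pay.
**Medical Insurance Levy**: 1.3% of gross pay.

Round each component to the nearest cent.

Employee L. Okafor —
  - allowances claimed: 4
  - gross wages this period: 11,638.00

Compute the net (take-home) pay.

10,866.78

Territorial Income Tax: taxable = 11,638.00 − 4×1,116.00 = 7,174.00
  240.00 + 13% × (7,174.00 − 6,400.00) = 240.00 + 13% × 774.00 = 340.62
Transit Levy: 1.4% × 11,638.00 = 162.93
Solidarity Surcharge: 1% × 11,638.00 = 116.38
Medical Insurance Levy: 1.3% × 11,638.00 = 151.29
Total withheld: 340.62 + 162.93 + 116.38 + 151.29 = 771.22
Net pay: 11,638.00 − 771.22 = 10,866.78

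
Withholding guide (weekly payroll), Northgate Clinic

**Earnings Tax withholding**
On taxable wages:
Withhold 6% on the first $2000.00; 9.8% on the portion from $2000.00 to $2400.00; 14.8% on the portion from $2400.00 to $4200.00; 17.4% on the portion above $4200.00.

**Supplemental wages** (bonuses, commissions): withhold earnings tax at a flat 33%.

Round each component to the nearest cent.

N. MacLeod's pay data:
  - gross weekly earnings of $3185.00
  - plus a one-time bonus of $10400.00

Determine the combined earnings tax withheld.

Earnings Tax: taxable = $3185.00
  $159.20 + 14.8% × ($3185.00 − $2400.00) = $159.20 + 14.8% × $785.00 = $275.38
Supplemental (33% flat on bonus): 33% × $10400.00 = $3432.00
Total earnings tax: $275.38 + $3432.00 = $3707.38

$3707.38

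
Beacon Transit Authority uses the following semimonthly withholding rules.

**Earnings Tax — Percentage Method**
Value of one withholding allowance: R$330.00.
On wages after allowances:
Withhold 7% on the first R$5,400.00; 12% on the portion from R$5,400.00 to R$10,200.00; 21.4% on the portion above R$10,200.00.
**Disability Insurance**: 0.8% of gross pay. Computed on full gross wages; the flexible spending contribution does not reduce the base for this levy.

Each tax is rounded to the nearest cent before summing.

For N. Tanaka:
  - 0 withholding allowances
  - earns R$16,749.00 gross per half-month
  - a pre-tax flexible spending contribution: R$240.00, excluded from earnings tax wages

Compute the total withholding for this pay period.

R$2,438.12

Earnings Tax: taxable = R$16,749.00 − R$240.00 = R$16,509.00
  R$954.00 + 21.4% × (R$16,509.00 − R$10,200.00) = R$954.00 + 21.4% × R$6,309.00 = R$2,304.13
Disability Insurance: 0.8% × R$16,749.00 = R$133.99
Total: R$2,304.13 + R$133.99 = R$2,438.12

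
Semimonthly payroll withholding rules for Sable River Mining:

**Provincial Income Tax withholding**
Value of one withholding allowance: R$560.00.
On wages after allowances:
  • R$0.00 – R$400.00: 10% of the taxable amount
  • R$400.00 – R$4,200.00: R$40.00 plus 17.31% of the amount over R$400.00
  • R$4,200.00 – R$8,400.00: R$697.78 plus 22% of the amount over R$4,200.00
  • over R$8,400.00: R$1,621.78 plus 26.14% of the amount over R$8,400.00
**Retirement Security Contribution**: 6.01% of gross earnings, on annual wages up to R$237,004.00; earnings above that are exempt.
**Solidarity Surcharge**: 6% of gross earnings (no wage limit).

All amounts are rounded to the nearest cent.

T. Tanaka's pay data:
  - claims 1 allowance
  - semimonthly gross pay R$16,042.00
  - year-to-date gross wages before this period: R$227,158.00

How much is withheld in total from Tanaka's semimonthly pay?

R$5,027.27

Provincial Income Tax: taxable = R$16,042.00 − 1×R$560.00 = R$15,482.00
  R$1,621.78 + 26.14% × (R$15,482.00 − R$8,400.00) = R$1,621.78 + 26.14% × R$7,082.00 = R$3,473.01
Retirement Security Contribution: cap R$237,004.00 − YTD R$227,158.00 = R$9,846.00 subject; 6.01% × R$9,846.00 = R$591.74
Solidarity Surcharge: 6% × R$16,042.00 = R$962.52
Total: R$3,473.01 + R$591.74 + R$962.52 = R$5,027.27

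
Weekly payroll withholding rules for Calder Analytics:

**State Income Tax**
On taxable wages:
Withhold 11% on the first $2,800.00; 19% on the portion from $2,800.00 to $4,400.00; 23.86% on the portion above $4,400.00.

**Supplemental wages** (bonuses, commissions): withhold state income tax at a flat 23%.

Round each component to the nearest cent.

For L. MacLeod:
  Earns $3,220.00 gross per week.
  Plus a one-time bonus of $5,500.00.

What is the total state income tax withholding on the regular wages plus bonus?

$1,652.80

State Income Tax: taxable = $3,220.00
  $308.00 + 19% × ($3,220.00 − $2,800.00) = $308.00 + 19% × $420.00 = $387.80
Supplemental (23% flat on bonus): 23% × $5,500.00 = $1,265.00
Total state income tax: $387.80 + $1,265.00 = $1,652.80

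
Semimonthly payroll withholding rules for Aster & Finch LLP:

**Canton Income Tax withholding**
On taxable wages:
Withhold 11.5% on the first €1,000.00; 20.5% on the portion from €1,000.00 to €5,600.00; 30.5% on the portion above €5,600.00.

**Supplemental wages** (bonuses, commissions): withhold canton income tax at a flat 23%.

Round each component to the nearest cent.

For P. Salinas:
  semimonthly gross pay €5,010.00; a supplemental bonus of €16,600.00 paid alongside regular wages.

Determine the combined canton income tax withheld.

€4,755.05

Canton Income Tax: taxable = €5,010.00
  €115.00 + 20.5% × (€5,010.00 − €1,000.00) = €115.00 + 20.5% × €4,010.00 = €937.05
Supplemental (23% flat on bonus): 23% × €16,600.00 = €3,818.00
Total canton income tax: €937.05 + €3,818.00 = €4,755.05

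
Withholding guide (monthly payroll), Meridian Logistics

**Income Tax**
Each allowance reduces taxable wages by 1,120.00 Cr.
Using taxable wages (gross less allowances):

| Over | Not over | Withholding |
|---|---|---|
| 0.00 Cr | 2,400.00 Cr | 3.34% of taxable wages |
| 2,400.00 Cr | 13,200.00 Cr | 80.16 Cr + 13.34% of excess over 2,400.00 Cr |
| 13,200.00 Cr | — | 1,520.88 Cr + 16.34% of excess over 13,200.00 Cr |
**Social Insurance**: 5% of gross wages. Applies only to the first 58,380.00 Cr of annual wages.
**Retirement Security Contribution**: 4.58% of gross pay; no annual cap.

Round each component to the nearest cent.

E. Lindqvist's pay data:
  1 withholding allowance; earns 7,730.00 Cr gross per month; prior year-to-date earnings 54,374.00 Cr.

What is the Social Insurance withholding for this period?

Social Insurance: cap 58,380.00 Cr − YTD 54,374.00 Cr = 4,006.00 Cr subject; 5% × 4,006.00 Cr = 200.30 Cr

200.30 Cr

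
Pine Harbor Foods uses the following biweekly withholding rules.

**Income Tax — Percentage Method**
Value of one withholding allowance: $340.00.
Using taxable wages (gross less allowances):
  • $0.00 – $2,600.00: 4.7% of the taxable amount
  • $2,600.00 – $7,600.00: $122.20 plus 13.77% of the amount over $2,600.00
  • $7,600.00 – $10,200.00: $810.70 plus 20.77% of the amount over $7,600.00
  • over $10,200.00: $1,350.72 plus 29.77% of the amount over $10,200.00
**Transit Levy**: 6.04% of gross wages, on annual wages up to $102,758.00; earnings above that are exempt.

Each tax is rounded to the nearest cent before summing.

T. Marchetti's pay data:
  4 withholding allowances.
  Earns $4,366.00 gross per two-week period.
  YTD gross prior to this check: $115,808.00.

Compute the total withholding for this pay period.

$178.11

Income Tax: taxable = $4,366.00 − 4×$340.00 = $3,006.00
  $122.20 + 13.77% × ($3,006.00 − $2,600.00) = $122.20 + 13.77% × $406.00 = $178.11
Transit Levy: YTD $115,808.00 ≥ cap $102,758.00 → $0.00
Total: $178.11 + $0.00 = $178.11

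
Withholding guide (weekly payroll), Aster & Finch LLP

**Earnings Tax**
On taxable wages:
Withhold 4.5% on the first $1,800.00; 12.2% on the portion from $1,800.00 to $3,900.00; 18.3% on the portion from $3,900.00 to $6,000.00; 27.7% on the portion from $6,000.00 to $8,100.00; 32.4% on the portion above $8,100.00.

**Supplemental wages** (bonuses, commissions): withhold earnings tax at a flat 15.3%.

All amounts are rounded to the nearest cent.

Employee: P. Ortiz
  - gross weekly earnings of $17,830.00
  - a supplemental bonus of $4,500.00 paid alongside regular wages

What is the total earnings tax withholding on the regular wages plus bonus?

$5,144.22

Earnings Tax: taxable = $17,830.00
  $1,303.20 + 32.4% × ($17,830.00 − $8,100.00) = $1,303.20 + 32.4% × $9,730.00 = $4,455.72
Supplemental (15.3% flat on bonus): 15.3% × $4,500.00 = $688.50
Total earnings tax: $4,455.72 + $688.50 = $5,144.22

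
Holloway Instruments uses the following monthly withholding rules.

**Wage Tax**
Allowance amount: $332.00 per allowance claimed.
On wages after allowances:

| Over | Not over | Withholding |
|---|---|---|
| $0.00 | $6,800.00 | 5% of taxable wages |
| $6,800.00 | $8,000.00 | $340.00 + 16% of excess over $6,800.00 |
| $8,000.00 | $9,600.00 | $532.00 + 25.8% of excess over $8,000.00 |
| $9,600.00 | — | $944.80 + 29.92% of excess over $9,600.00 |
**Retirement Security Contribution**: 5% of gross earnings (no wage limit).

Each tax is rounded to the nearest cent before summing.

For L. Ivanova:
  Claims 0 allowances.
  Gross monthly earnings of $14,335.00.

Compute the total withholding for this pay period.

$3,078.26

Wage Tax: taxable = $14,335.00
  $944.80 + 29.92% × ($14,335.00 − $9,600.00) = $944.80 + 29.92% × $4,735.00 = $2,361.51
Retirement Security Contribution: 5% × $14,335.00 = $716.75
Total: $2,361.51 + $716.75 = $3,078.26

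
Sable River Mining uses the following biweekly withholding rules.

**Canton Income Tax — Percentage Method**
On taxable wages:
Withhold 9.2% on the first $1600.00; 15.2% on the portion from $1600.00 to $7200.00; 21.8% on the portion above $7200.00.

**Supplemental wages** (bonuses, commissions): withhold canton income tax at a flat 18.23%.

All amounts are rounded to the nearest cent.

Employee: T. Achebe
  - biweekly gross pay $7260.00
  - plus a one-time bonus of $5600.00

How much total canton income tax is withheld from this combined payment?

$2032.36

Canton Income Tax: taxable = $7260.00
  $998.40 + 21.8% × ($7260.00 − $7200.00) = $998.40 + 21.8% × $60.00 = $1011.48
Supplemental (18.23% flat on bonus): 18.23% × $5600.00 = $1020.88
Total canton income tax: $1011.48 + $1020.88 = $2032.36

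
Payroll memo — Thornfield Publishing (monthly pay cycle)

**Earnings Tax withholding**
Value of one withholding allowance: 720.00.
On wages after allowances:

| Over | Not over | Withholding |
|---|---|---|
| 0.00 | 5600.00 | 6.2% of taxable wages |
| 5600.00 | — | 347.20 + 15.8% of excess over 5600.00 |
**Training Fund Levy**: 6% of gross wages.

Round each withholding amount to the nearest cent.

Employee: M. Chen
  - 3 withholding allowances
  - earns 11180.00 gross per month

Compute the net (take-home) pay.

9621.64

Earnings Tax: taxable = 11180.00 − 3×720.00 = 9020.00
  347.20 + 15.8% × (9020.00 − 5600.00) = 347.20 + 15.8% × 3420.00 = 887.56
Training Fund Levy: 6% × 11180.00 = 670.80
Total withheld: 887.56 + 670.80 = 1558.36
Net pay: 11180.00 − 1558.36 = 9621.64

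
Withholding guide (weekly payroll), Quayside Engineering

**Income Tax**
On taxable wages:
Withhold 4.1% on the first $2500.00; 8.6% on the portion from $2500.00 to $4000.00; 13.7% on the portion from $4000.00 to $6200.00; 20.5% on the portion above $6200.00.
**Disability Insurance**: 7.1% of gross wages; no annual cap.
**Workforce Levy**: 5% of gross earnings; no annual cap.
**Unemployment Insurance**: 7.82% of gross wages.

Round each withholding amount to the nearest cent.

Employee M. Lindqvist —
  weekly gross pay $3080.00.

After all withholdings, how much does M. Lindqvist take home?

$2314.08

Income Tax: taxable = $3080.00
  $102.50 + 8.6% × ($3080.00 − $2500.00) = $102.50 + 8.6% × $580.00 = $152.38
Disability Insurance: 7.1% × $3080.00 = $218.68
Workforce Levy: 5% × $3080.00 = $154.00
Unemployment Insurance: 7.82% × $3080.00 = $240.86
Total withheld: $152.38 + $218.68 + $154.00 + $240.86 = $765.92
Net pay: $3080.00 − $765.92 = $2314.08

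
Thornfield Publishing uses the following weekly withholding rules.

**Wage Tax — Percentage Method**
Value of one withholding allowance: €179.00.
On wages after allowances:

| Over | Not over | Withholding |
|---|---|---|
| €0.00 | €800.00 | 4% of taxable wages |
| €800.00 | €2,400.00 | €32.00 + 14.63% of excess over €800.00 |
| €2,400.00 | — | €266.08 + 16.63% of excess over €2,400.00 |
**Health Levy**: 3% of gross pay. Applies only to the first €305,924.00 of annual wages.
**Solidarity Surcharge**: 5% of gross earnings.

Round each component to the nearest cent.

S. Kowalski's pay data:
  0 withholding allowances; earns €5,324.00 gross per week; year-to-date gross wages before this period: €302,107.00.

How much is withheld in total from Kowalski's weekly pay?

Wage Tax: taxable = €5,324.00
  €266.08 + 16.63% × (€5,324.00 − €2,400.00) = €266.08 + 16.63% × €2,924.00 = €752.34
Health Levy: cap €305,924.00 − YTD €302,107.00 = €3,817.00 subject; 3% × €3,817.00 = €114.51
Solidarity Surcharge: 5% × €5,324.00 = €266.20
Total: €752.34 + €114.51 + €266.20 = €1,133.05

€1,133.05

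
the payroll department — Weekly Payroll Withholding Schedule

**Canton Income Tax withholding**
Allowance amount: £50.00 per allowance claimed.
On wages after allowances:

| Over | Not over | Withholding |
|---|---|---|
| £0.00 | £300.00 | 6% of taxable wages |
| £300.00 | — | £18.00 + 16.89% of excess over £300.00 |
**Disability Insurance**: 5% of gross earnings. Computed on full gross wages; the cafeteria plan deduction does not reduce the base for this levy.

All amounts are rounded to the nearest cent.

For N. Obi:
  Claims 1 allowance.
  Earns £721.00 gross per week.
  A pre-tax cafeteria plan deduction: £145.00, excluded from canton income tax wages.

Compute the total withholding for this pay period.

Canton Income Tax: taxable = £721.00 − £145.00 − 1×£50.00 = £526.00
  £18.00 + 16.89% × (£526.00 − £300.00) = £18.00 + 16.89% × £226.00 = £56.17
Disability Insurance: 5% × £721.00 = £36.05
Total: £56.17 + £36.05 = £92.22

£92.22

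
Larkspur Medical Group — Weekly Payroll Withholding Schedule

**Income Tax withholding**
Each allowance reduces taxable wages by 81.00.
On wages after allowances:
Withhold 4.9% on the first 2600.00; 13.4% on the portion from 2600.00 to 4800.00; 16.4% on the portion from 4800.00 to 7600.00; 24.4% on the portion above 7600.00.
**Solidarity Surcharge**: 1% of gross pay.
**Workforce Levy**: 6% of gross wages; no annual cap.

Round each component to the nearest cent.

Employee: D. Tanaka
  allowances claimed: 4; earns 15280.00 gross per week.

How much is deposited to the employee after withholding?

11534.14

Income Tax: taxable = 15280.00 − 4×81.00 = 14956.00
  881.40 + 24.4% × (14956.00 − 7600.00) = 881.40 + 24.4% × 7356.00 = 2676.26
Solidarity Surcharge: 1% × 15280.00 = 152.80
Workforce Levy: 6% × 15280.00 = 916.80
Total withheld: 2676.26 + 152.80 + 916.80 = 3745.86
Net pay: 15280.00 − 3745.86 = 11534.14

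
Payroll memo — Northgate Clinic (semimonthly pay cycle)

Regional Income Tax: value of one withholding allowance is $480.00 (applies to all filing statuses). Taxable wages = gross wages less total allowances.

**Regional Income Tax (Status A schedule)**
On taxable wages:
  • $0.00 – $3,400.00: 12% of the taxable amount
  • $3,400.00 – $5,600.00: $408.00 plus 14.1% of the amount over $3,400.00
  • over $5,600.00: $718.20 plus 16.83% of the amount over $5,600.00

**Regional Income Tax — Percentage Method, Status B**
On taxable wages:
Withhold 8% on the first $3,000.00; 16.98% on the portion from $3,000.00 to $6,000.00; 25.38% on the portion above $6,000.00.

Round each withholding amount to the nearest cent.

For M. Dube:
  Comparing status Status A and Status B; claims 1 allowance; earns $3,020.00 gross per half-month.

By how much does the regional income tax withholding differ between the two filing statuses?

$101.60

Regional Income Tax (Status A): taxable = $3,020.00 − 1×$480.00 = $2,540.00
  12% × $2,540.00 = $304.80
Regional Income Tax (Status B): taxable = $3,020.00 − 1×$480.00 = $2,540.00
  8% × $2,540.00 = $203.20
Difference: |$304.80 − $203.20| = $101.60 (higher under Status A)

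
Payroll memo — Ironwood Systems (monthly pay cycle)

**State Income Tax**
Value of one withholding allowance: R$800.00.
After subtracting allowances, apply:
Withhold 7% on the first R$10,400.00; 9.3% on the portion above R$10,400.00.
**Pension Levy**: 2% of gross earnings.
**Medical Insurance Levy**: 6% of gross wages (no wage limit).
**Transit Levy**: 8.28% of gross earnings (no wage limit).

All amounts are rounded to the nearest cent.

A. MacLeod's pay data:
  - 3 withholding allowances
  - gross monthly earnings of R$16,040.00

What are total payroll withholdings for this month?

State Income Tax: taxable = R$16,040.00 − 3×R$800.00 = R$13,640.00
  R$728.00 + 9.3% × (R$13,640.00 − R$10,400.00) = R$728.00 + 9.3% × R$3,240.00 = R$1,029.32
Pension Levy: 2% × R$16,040.00 = R$320.80
Medical Insurance Levy: 6% × R$16,040.00 = R$962.40
Transit Levy: 8.28% × R$16,040.00 = R$1,328.11
Total: R$1,029.32 + R$320.80 + R$962.40 + R$1,328.11 = R$3,640.63

R$3,640.63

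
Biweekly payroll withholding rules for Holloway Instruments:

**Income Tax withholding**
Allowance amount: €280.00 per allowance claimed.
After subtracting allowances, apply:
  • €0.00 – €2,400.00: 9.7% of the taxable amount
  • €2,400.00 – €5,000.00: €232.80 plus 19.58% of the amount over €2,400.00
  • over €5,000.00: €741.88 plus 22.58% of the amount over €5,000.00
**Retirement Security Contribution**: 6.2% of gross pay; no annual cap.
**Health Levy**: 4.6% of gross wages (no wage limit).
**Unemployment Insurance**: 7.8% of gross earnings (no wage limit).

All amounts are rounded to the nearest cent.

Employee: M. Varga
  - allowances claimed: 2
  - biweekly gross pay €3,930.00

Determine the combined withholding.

€1,153.71

Income Tax: taxable = €3,930.00 − 2×€280.00 = €3,370.00
  €232.80 + 19.58% × (€3,370.00 − €2,400.00) = €232.80 + 19.58% × €970.00 = €422.73
Retirement Security Contribution: 6.2% × €3,930.00 = €243.66
Health Levy: 4.6% × €3,930.00 = €180.78
Unemployment Insurance: 7.8% × €3,930.00 = €306.54
Total: €422.73 + €243.66 + €180.78 + €306.54 = €1,153.71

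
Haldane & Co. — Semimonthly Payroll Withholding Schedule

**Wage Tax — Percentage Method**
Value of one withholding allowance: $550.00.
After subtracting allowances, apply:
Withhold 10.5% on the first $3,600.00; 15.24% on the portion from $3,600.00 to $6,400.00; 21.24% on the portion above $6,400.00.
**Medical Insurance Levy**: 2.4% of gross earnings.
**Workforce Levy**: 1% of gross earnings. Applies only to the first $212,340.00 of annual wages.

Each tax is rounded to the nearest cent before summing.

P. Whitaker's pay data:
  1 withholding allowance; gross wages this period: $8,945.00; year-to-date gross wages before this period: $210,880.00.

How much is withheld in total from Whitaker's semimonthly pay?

Wage Tax: taxable = $8,945.00 − 1×$550.00 = $8,395.00
  $804.72 + 21.24% × ($8,395.00 − $6,400.00) = $804.72 + 21.24% × $1,995.00 = $1,228.46
Medical Insurance Levy: 2.4% × $8,945.00 = $214.68
Workforce Levy: cap $212,340.00 − YTD $210,880.00 = $1,460.00 subject; 1% × $1,460.00 = $14.60
Total: $1,228.46 + $214.68 + $14.60 = $1,457.74

$1,457.74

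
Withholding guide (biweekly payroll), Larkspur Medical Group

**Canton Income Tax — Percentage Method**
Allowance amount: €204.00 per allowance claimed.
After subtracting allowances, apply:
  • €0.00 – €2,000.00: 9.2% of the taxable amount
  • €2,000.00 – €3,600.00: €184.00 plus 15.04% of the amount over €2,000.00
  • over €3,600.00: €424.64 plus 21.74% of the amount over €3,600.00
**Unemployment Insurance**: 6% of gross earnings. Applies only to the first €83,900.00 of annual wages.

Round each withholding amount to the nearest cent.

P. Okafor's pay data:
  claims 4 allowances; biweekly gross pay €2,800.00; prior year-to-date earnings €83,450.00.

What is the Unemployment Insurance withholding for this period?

€27.00

Unemployment Insurance: cap €83,900.00 − YTD €83,450.00 = €450.00 subject; 6% × €450.00 = €27.00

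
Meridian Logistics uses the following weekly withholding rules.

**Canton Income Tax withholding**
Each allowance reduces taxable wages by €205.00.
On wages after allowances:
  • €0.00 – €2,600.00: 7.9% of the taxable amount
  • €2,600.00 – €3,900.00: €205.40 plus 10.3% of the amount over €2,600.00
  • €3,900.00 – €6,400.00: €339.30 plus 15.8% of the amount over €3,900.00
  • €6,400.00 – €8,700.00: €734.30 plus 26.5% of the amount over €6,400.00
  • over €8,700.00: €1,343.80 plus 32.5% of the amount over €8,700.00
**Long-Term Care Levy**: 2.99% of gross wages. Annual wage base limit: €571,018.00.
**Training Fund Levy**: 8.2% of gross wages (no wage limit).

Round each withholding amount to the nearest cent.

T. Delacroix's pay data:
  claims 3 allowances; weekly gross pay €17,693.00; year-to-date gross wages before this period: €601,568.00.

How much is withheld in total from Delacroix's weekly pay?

Canton Income Tax: taxable = €17,693.00 − 3×€205.00 = €17,078.00
  €1,343.80 + 32.5% × (€17,078.00 − €8,700.00) = €1,343.80 + 32.5% × €8,378.00 = €4,066.65
Long-Term Care Levy: YTD €601,568.00 ≥ cap €571,018.00 → €0.00
Training Fund Levy: 8.2% × €17,693.00 = €1,450.83
Total: €4,066.65 + €0.00 + €1,450.83 = €5,517.48

€5,517.48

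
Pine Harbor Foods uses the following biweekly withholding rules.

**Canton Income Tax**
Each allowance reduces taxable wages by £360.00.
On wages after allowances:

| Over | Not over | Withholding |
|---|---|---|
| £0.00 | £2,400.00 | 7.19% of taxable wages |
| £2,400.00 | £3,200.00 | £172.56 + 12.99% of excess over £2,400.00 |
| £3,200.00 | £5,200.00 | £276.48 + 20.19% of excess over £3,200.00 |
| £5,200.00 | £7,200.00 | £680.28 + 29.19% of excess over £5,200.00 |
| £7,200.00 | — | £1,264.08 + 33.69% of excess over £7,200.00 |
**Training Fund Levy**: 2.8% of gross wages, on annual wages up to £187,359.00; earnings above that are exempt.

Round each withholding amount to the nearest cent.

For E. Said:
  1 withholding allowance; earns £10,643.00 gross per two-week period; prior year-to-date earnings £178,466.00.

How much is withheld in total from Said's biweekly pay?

Canton Income Tax: taxable = £10,643.00 − 1×£360.00 = £10,283.00
  £1,264.08 + 33.69% × (£10,283.00 − £7,200.00) = £1,264.08 + 33.69% × £3,083.00 = £2,302.74
Training Fund Levy: cap £187,359.00 − YTD £178,466.00 = £8,893.00 subject; 2.8% × £8,893.00 = £249.00
Total: £2,302.74 + £249.00 = £2,551.74

£2,551.74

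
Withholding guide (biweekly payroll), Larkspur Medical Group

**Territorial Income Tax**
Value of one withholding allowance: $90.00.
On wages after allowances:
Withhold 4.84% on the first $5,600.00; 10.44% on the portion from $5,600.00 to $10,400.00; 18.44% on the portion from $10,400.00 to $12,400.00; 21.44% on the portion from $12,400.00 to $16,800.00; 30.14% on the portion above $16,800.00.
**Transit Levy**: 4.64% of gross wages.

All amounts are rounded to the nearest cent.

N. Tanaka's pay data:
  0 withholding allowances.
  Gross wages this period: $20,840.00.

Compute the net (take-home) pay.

$16,571.04

Territorial Income Tax: taxable = $20,840.00
  $2,084.32 + 30.14% × ($20,840.00 − $16,800.00) = $2,084.32 + 30.14% × $4,040.00 = $3,301.98
Transit Levy: 4.64% × $20,840.00 = $966.98
Total withheld: $3,301.98 + $966.98 = $4,268.96
Net pay: $20,840.00 − $4,268.96 = $16,571.04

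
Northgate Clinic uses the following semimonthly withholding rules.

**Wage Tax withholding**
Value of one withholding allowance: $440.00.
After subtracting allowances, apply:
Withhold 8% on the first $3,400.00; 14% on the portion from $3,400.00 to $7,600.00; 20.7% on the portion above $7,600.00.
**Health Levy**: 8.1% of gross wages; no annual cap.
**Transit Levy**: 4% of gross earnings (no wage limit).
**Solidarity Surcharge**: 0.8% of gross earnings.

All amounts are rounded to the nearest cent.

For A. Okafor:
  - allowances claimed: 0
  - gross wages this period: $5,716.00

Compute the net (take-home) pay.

$4,382.39

Wage Tax: taxable = $5,716.00
  $272.00 + 14% × ($5,716.00 − $3,400.00) = $272.00 + 14% × $2,316.00 = $596.24
Health Levy: 8.1% × $5,716.00 = $463.00
Transit Levy: 4% × $5,716.00 = $228.64
Solidarity Surcharge: 0.8% × $5,716.00 = $45.73
Total withheld: $596.24 + $463.00 + $228.64 + $45.73 = $1,333.61
Net pay: $5,716.00 − $1,333.61 = $4,382.39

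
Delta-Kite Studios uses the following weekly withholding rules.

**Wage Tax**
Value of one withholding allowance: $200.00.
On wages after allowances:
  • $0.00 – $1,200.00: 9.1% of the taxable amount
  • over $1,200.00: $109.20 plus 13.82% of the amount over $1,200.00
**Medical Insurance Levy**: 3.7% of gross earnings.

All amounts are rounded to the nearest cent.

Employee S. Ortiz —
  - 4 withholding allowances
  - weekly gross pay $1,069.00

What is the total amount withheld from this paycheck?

Wage Tax: taxable = $1,069.00 − 4×$200.00 = $269.00
  9.1% × $269.00 = $24.48
Medical Insurance Levy: 3.7% × $1,069.00 = $39.55
Total: $24.48 + $39.55 = $64.03

$64.03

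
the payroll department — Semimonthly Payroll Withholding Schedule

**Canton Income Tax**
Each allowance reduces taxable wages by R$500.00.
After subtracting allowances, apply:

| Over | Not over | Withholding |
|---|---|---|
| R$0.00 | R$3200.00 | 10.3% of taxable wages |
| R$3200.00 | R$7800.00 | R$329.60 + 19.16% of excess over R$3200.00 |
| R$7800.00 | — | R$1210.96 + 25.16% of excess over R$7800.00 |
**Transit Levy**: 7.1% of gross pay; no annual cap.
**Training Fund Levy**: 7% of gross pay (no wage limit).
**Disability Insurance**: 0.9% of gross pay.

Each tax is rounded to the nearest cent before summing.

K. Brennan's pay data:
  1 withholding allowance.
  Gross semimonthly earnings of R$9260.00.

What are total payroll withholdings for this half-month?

R$2841.50

Canton Income Tax: taxable = R$9260.00 − 1×R$500.00 = R$8760.00
  R$1210.96 + 25.16% × (R$8760.00 − R$7800.00) = R$1210.96 + 25.16% × R$960.00 = R$1452.50
Transit Levy: 7.1% × R$9260.00 = R$657.46
Training Fund Levy: 7% × R$9260.00 = R$648.20
Disability Insurance: 0.9% × R$9260.00 = R$83.34
Total: R$1452.50 + R$657.46 + R$648.20 + R$83.34 = R$2841.50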